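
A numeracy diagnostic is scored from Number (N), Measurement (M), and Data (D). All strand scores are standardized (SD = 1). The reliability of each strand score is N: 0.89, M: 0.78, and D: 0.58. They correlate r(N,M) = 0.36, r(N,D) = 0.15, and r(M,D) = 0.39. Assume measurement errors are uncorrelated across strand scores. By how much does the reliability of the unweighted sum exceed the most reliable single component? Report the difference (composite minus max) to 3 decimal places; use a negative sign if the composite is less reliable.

Var(sum) = 3 + 1.8 = 4.8; true-score variance = 2.25 + 1.8 = 4.05; composite reliability = 0.8438.
Max component reliability = 0.8900.
Difference = 0.8438 − 0.8900 = -0.046.

-0.046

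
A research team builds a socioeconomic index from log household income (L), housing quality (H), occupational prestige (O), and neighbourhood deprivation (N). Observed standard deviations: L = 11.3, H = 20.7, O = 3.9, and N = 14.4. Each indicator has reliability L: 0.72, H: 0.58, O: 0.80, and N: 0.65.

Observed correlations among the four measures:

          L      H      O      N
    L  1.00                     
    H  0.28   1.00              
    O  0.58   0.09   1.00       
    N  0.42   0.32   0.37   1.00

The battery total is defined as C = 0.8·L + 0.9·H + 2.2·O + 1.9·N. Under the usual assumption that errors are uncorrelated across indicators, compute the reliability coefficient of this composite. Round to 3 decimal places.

0.795

Var(C) = 0.8²·11.3² + 0.9²·20.7² + 2.2²·3.9² + 1.9²·14.4² + 2·[0.72·11.3·20.7·0.28 + 1.76·11.3·3.9·0.58 + 1.52·11.3·14.4·0.42 + 1.98·20.7·3.9·0.09 + 1.71·20.7·14.4·0.32 + 4.18·3.9·14.4·0.37] = 1250.98 + 920.752 = 2171.74.
Under uncorrelated errors the observed covariances equal the true-score covariances, so only the own-variance terms attenuate.
True-score variance = [0.8²·11.3²·0.72 + 0.9²·20.7²·0.58 + 2.2²·3.9²·0.80 + 1.9²·14.4²·0.65] + 920.752 = 805.608 + 920.752 = 1726.36.
Reliability = 1726.36 / 2171.74 = 0.795.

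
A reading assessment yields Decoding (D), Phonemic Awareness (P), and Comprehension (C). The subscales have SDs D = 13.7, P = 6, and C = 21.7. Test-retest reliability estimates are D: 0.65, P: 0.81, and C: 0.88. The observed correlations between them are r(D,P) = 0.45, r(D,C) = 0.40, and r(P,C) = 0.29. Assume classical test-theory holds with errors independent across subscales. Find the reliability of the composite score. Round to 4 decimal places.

0.8807

Var(D+P+C) = 13.7² + 6² + 21.7² + 2·[13.7·6·0.45 + 13.7·21.7·0.40 + 6·21.7·0.29] = 694.58 + 387.328 = 1081.91.
Under uncorrelated errors the observed covariances equal the true-score covariances, so only the own-variance terms attenuate.
True-score variance = [13.7²·0.65 + 6²·0.81 + 21.7²·0.88] + 387.328 = 565.542 + 387.328 = 952.87.
Reliability = 952.87 / 1081.91 = 0.8807.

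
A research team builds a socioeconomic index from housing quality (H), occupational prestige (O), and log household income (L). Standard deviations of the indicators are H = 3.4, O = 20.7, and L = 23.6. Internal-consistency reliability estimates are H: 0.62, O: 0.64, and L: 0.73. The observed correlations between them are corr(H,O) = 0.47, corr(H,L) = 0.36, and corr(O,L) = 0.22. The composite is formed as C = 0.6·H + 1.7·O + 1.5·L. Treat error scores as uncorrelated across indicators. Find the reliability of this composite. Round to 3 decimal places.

Var(C) = 0.6²·3.4² + 1.7²·20.7² + 1.5²·23.6² + 2·[1.02·3.4·20.7·0.47 + 0.9·3.4·23.6·0.36 + 2.55·20.7·23.6·0.22] = 2495.66 + 667.595 = 3163.25.
With uncorrelated errors the cross-covariances are all true-score covariance, so they carry over unchanged; only the diagonal terms shrink to ρᵢσᵢ².
True-score variance = [0.6²·3.4²·0.62 + 1.7²·20.7²·0.64 + 1.5²·23.6²·0.73] + 667.595 = 1709.92 + 667.595 = 2377.52.
Reliability = 2377.52 / 3163.25 = 0.752.

0.752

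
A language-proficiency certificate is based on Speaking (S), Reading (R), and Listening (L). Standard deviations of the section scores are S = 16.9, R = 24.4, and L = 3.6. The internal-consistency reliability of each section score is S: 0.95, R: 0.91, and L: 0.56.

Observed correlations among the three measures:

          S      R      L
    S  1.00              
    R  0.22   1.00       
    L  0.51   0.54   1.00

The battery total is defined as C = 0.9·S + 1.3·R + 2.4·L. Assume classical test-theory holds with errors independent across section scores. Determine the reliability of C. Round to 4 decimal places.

Var(C) = 0.9²·16.9² + 1.3²·24.4² + 2.4²·3.6² + 2·[1.17·16.9·24.4·0.22 + 2.16·16.9·3.6·0.51 + 3.12·24.4·3.6·0.54] = 1312.15 + 642.311 = 1954.46.
With uncorrelated errors the cross-covariances are all true-score covariance, so they carry over unchanged; only the diagonal terms shrink to ρᵢσᵢ².
True-score variance = [0.9²·16.9²·0.95 + 1.3²·24.4²·0.91 + 2.4²·3.6²·0.56] + 642.311 = 1177.18 + 642.311 = 1819.5.
Reliability = 1819.5 / 1954.46 = 0.9309.

0.9309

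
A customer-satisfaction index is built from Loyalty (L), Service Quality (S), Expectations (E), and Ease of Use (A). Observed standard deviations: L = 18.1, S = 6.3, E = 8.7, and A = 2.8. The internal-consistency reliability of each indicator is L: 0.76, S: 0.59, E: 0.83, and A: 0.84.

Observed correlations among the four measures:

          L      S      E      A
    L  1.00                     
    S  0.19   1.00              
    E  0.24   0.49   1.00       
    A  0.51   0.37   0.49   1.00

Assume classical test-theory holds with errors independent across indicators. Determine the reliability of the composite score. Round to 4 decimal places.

Var(L+S+E+A) = 18.1² + 6.3² + 8.7² + 2.8² + 2·[18.1·6.3·0.19 + 18.1·8.7·0.24 + 18.1·2.8·0.51 + 6.3·8.7·0.49 + 6.3·2.8·0.37 + 8.7·2.8·0.49] = 450.83 + 261.251 = 712.081.
Because errors are independent across components, Cov(Tᵢ,Tⱼ) = Cov(Xᵢ,Xⱼ); the off-diagonal part of the true-score variance is the same as above.
True-score variance = [18.1²·0.76 + 6.3²·0.59 + 8.7²·0.83 + 2.8²·0.84] + 261.251 = 341.809 + 261.251 = 603.06.
Reliability = 603.06 / 712.081 = 0.8469.

0.8469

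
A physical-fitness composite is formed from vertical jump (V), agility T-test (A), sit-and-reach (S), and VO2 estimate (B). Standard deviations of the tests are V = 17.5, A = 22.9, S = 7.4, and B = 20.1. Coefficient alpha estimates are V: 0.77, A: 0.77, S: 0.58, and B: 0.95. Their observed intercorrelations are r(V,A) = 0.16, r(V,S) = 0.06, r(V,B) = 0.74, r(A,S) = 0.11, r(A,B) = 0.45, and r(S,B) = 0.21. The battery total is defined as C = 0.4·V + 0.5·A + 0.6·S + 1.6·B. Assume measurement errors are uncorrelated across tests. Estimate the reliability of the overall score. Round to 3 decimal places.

Var(C) = 0.4²·17.5² + 0.5²·22.9² + 0.6²·7.4² + 1.6²·20.1² + 2·[0.2·17.5·22.9·0.16 + 0.24·17.5·7.4·0.06 + 0.64·17.5·20.1·0.74 + 0.3·22.9·7.4·0.11 + 0.8·22.9·20.1·0.45 + 0.96·7.4·20.1·0.21] = 1234.08 + 765.12 = 1999.2.
Under uncorrelated errors the observed covariances equal the true-score covariances, so only the own-variance terms attenuate.
True-score variance = [0.4²·17.5²·0.77 + 0.5²·22.9²·0.77 + 0.6²·7.4²·0.58 + 1.6²·20.1²·0.95] + 765.12 = 1132.67 + 765.12 = 1897.79.
Reliability = 1897.79 / 1999.2 = 0.949.

0.949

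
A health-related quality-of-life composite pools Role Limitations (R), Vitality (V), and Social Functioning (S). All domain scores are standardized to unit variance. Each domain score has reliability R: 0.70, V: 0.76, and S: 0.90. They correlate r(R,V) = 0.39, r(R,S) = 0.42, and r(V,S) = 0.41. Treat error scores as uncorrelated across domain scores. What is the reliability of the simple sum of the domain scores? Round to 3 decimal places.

0.882

Var(R+V+S) = 3 + 2·[0.39 + 0.42 + 0.41] = 3 + 2.44 = 5.44.
Because errors are independent across components, Cov(Tᵢ,Tⱼ) = Cov(Xᵢ,Xⱼ); the off-diagonal part of the true-score variance is the same as above.
True-score variance = [0.70 + 0.76 + 0.90] + 2.44 = 2.36 + 2.44 = 4.8.
Reliability = 4.8 / 5.44 = 0.882.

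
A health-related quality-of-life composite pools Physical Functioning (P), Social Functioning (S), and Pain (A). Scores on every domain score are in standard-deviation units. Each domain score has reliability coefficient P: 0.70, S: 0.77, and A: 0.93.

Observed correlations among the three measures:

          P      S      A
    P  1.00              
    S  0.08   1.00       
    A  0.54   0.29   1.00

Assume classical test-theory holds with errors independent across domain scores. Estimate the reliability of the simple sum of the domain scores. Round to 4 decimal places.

Var(P+S+A) = 3 + 2·[0.08 + 0.54 + 0.29] = 3 + 1.82 = 4.82.
Under uncorrelated errors the observed covariances equal the true-score covariances, so only the own-variance terms attenuate.
True-score variance = [0.70 + 0.77 + 0.93] + 1.82 = 2.4 + 1.82 = 4.22.
Reliability = 4.22 / 4.82 = 0.8755.

0.8755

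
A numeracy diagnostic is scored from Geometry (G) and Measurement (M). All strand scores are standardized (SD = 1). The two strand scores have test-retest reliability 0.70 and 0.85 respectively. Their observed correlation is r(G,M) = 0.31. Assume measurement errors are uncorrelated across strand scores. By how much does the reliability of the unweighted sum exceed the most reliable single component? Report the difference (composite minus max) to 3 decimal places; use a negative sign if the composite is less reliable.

Var(sum) = 2 + 0.62 = 2.62; true-score variance = 1.55 + 0.62 = 2.17; composite reliability = 0.8282.
Max component reliability = 0.8500.
Difference = 0.8282 − 0.8500 = -0.022.

-0.022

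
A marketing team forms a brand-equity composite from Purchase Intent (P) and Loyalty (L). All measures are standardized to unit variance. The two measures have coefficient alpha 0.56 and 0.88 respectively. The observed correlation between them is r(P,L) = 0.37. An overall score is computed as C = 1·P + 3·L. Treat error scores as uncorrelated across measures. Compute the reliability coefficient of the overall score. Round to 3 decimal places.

0.876

Var(C) = 1 + 3² + 2·[3·0.37] = 10 + 2.22 = 12.22.
With uncorrelated errors the cross-covariances are all true-score covariance, so they carry over unchanged; only the diagonal terms shrink to ρᵢσᵢ².
True-score variance = [0.56 + 3²·0.88] + 2.22 = 8.48 + 2.22 = 10.7.
Reliability = 10.7 / 12.22 = 0.876.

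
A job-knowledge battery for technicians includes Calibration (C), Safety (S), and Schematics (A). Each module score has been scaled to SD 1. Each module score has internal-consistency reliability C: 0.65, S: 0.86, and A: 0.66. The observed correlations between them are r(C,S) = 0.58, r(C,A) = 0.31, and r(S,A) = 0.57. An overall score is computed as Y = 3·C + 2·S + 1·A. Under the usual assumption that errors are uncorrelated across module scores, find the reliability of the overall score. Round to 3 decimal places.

0.839

Var(Y) = 3² + 2² + 1 + 2·[6·0.58 + 3·0.31 + 2·0.57] = 14 + 11.1 = 25.1.
Under uncorrelated errors the observed covariances equal the true-score covariances, so only the own-variance terms attenuate.
True-score variance = [3²·0.65 + 2²·0.86 + 0.66] + 11.1 = 9.95 + 11.1 = 21.05.
Reliability = 21.05 / 25.1 = 0.839.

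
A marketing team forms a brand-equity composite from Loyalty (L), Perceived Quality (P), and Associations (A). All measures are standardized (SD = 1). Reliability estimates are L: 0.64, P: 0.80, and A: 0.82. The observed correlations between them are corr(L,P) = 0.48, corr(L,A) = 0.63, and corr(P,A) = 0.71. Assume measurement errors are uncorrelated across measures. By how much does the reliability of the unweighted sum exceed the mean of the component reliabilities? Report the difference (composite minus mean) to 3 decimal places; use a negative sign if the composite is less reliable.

0.135

Var(sum) = 3 + 3.64 = 6.64; true-score variance = 2.26 + 3.64 = 5.9; composite reliability = 0.8886.
Mean component reliability = 0.7533.
Difference = 0.8886 − 0.7533 = 0.135.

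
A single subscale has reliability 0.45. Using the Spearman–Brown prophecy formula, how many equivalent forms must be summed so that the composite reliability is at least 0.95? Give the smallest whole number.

24

k ≥ ρ*(1−ρ₁)/(ρ₁(1−ρ*)) = 0.95·0.55 / (0.45·0.05) = 23.222.
Smallest integer k = 24.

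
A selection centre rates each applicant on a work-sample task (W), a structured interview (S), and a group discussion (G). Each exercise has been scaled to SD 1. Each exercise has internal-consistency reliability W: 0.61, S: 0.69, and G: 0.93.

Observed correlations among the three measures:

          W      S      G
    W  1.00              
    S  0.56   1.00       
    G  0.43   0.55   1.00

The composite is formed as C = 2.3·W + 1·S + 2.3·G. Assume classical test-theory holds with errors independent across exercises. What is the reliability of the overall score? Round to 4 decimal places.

0.8708

Var(C) = 2.3² + 1 + 2.3² + 2·[2.3·0.56 + 5.29·0.43 + 2.3·0.55] = 11.58 + 9.6554 = 21.2354.
Under uncorrelated errors the observed covariances equal the true-score covariances, so only the own-variance terms attenuate.
True-score variance = [2.3²·0.61 + 0.69 + 2.3²·0.93] + 9.6554 = 8.8366 + 9.6554 = 18.492.
Reliability = 18.492 / 21.2354 = 0.8708.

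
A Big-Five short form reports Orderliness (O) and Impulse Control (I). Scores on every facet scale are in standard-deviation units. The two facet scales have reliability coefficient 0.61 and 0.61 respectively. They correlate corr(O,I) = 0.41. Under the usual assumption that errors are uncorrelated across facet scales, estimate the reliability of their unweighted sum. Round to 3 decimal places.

Var(O+I) = 2 + 2·[0.41] = 2 + 0.82 = 2.82.
Because errors are independent across components, Cov(Tᵢ,Tⱼ) = Cov(Xᵢ,Xⱼ); the off-diagonal part of the true-score variance is the same as above.
True-score variance = [0.61 + 0.61] + 0.82 = 1.22 + 0.82 = 2.04.
Reliability = 2.04 / 2.82 = 0.723.

0.723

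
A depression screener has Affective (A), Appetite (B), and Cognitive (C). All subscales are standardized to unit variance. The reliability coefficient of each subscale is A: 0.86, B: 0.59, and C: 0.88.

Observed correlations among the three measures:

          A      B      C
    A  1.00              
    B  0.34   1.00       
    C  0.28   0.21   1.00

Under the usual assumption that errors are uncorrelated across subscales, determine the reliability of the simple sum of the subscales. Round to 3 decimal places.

Var(A+B+C) = 3 + 2·[0.34 + 0.28 + 0.21] = 3 + 1.66 = 4.66.
With uncorrelated errors the cross-covariances are all true-score covariance, so they carry over unchanged; only the diagonal terms shrink to ρᵢσᵢ².
True-score variance = [0.86 + 0.59 + 0.88] + 1.66 = 2.33 + 1.66 = 3.99.
Reliability = 3.99 / 4.66 = 0.856.

0.856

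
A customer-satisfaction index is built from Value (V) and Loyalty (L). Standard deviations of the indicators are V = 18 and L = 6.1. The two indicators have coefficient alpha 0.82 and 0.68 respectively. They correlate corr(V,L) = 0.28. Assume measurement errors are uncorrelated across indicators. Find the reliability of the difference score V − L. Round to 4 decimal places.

0.7657

Var(V−L) = 18² + 6.1² − 2·18·6.1·0.28 = 361.21 − 61.488 = 299.722.
With uncorrelated errors the cross-covariances are all true-score covariance, so they carry over unchanged; only the diagonal terms shrink to ρᵢσᵢ².
True-score variance = [18²·0.82 + 6.1²·0.68] − 61.488 = 290.983 − 61.488 = 229.495.
Reliability = 229.495 / 299.722 = 0.7657.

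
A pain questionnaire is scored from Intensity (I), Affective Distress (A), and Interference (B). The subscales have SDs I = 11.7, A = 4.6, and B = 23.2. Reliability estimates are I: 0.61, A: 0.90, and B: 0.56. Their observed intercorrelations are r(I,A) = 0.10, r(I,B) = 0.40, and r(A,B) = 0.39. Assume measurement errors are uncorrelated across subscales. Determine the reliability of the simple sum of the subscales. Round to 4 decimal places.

Var(I+A+B) = 11.7² + 4.6² + 23.2² + 2·[11.7·4.6·0.10 + 11.7·23.2·0.40 + 4.6·23.2·0.39] = 696.29 + 311.158 = 1007.45.
With uncorrelated errors the cross-covariances are all true-score covariance, so they carry over unchanged; only the diagonal terms shrink to ρᵢσᵢ².
True-score variance = [11.7²·0.61 + 4.6²·0.90 + 23.2²·0.56] + 311.158 = 403.961 + 311.158 = 715.119.
Reliability = 715.119 / 1007.45 = 0.7098.

0.7098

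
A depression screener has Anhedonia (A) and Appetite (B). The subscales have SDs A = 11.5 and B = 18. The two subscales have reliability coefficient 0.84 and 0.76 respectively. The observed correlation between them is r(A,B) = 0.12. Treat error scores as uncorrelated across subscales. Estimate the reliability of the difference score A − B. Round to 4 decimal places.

0.7567

Var(A−B) = 11.5² + 18² − 2·11.5·18·0.12 = 456.25 − 49.68 = 406.57.
With uncorrelated errors the cross-covariances are all true-score covariance, so they carry over unchanged; only the diagonal terms shrink to ρᵢσᵢ².
True-score variance = [11.5²·0.84 + 18²·0.76] − 49.68 = 357.33 − 49.68 = 307.65.
Reliability = 307.65 / 406.57 = 0.7567.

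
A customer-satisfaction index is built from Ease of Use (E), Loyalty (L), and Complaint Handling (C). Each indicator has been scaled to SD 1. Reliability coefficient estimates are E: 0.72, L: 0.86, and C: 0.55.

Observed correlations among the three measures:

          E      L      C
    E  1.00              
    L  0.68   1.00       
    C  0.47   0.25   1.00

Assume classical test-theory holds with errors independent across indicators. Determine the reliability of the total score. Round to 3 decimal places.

Var(E+L+C) = 3 + 2·[0.68 + 0.47 + 0.25] = 3 + 2.8 = 5.8.
Because errors are independent across components, Cov(Tᵢ,Tⱼ) = Cov(Xᵢ,Xⱼ); the off-diagonal part of the true-score variance is the same as above.
True-score variance = [0.72 + 0.86 + 0.55] + 2.8 = 2.13 + 2.8 = 4.93.
Reliability = 4.93 / 5.8 = 0.850.

0.850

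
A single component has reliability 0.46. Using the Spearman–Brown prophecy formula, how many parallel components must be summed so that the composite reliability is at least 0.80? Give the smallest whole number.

k ≥ ρ*(1−ρ₁)/(ρ₁(1−ρ*)) = 0.80·0.54 / (0.46·0.20) = 4.696.
Smallest integer k = 5.

5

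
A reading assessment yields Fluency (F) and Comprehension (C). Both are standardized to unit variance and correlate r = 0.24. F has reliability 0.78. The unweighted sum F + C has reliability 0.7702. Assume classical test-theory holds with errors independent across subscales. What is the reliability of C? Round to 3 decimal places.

Var(F+C) = 2 + 2·0.24 = 2.480.
True-score variance = ρ_F + ρ_C + 2·0.24, so 0.7702 = (0.78 + ρ_C + 0.48) / 2.480.
ρ_C = 0.7702·2.480 − 0.78 − 0.48 = 0.650.

0.650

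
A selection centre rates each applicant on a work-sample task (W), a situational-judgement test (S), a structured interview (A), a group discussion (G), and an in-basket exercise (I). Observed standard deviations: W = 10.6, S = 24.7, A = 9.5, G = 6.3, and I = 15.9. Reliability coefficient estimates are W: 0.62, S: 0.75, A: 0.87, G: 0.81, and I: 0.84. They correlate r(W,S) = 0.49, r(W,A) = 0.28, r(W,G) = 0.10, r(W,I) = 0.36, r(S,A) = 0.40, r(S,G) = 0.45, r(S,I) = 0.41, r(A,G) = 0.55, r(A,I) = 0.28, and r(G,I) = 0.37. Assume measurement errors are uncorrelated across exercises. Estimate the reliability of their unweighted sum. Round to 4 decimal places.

Var(W+S+A+G+I) = 10.6² + 24.7² + 9.5² + 6.3² + 15.9² + 2·[10.6·24.7·0.49 + 10.6·9.5·0.28 + 10.6·6.3·0.10 + 10.6·15.9·0.36 + 24.7·9.5·0.40 + 24.7·6.3·0.45 + 24.7·15.9·0.41 + 9.5·6.3·0.55 + 9.5·15.9·0.28 + 6.3·15.9·0.37] = 1105.2 + 1322.04 = 2427.24.
Because errors are independent across components, Cov(Tᵢ,Tⱼ) = Cov(Xᵢ,Xⱼ); the off-diagonal part of the true-score variance is the same as above.
True-score variance = [10.6²·0.62 + 24.7²·0.75 + 9.5²·0.87 + 6.3²·0.81 + 15.9²·0.84] + 1322.04 = 850.257 + 1322.04 = 2172.29.
Reliability = 2172.29 / 2427.24 = 0.8950.

0.8950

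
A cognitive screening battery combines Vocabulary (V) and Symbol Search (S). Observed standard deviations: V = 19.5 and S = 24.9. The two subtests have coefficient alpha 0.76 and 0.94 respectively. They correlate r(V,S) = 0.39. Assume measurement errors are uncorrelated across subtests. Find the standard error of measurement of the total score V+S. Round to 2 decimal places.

Var(total) = 1000.26 + 378.729 = 1378.99.
True-score variance = 871.799 + 378.729 = 1250.53, so reliability = 0.9068.
Error variance = 1378.99 − 1250.53 = 128.461; SEM = √128.461 = 11.33.

11.33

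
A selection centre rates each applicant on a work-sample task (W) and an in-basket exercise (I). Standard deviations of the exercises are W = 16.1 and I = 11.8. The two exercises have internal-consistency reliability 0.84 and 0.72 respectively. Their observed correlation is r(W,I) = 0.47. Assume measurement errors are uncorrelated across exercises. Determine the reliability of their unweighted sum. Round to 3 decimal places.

0.861

Var(W+I) = 16.1² + 11.8² + 2·[16.1·11.8·0.47] = 398.45 + 178.581 = 577.031.
Because errors are independent across components, Cov(Tᵢ,Tⱼ) = Cov(Xᵢ,Xⱼ); the off-diagonal part of the true-score variance is the same as above.
True-score variance = [16.1²·0.84 + 11.8²·0.72] + 178.581 = 317.989 + 178.581 = 496.57.
Reliability = 496.57 / 577.031 = 0.861.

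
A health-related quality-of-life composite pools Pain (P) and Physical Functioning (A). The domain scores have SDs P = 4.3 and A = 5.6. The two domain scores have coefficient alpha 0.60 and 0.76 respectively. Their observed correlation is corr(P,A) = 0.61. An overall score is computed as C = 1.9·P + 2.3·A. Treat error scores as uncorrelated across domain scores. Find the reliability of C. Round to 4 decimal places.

0.8158

Var(C) = 1.9²·4.3² + 2.3²·5.6² + 2·[4.37·4.3·5.6·0.61] = 232.643 + 128.38 = 361.023.
Under uncorrelated errors the observed covariances equal the true-score covariances, so only the own-variance terms attenuate.
True-score variance = [1.9²·4.3²·0.60 + 2.3²·5.6²·0.76] + 128.38 = 166.129 + 128.38 = 294.509.
Reliability = 294.509 / 361.023 = 0.8158.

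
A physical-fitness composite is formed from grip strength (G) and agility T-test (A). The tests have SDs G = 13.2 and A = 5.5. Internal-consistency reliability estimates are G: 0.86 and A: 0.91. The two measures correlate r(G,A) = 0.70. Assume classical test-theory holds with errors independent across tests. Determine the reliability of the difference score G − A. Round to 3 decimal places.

Var(G−A) = 13.2² + 5.5² − 2·13.2·5.5·0.70 = 204.49 − 101.64 = 102.85.
Under uncorrelated errors the observed covariances equal the true-score covariances, so only the own-variance terms attenuate.
True-score variance = [13.2²·0.86 + 5.5²·0.91] − 101.64 = 177.374 − 101.64 = 75.7339.
Reliability = 75.7339 / 102.85 = 0.736.

0.736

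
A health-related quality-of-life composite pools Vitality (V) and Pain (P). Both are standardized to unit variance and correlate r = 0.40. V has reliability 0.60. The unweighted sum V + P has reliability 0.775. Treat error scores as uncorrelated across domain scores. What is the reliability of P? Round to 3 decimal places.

0.770

Var(V+P) = 2 + 2·0.40 = 2.800.
True-score variance = ρ_V + ρ_P + 2·0.40, so 0.775 = (0.60 + ρ_P + 0.80) / 2.800.
ρ_P = 0.775·2.800 − 0.60 − 0.80 = 0.770.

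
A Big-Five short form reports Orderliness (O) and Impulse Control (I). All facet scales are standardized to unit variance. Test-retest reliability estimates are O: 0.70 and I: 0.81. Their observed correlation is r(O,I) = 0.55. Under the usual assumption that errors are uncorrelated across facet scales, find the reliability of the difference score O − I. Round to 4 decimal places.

Var(O−I) = 1 + 1 − 2·0.55 = 2 − 1.1 = 0.9.
Under uncorrelated errors the observed covariances equal the true-score covariances, so only the own-variance terms attenuate.
True-score variance = [0.70 + 0.81] − 1.1 = 1.51 − 1.1 = 0.41.
Reliability = 0.41 / 0.9 = 0.4556.

0.4556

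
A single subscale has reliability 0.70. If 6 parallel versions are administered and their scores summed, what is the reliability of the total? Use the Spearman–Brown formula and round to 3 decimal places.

0.933

ρ_k = kρ / (1 + (k−1)ρ) = 6·0.70 / (1 + 5·0.70) = 4.200 / 4.500 = 0.933.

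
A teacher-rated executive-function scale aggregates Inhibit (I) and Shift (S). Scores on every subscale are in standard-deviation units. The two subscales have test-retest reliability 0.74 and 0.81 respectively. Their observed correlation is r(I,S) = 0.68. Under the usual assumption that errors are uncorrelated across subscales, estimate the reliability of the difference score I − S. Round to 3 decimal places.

0.297

Var(I−S) = 1 + 1 − 2·0.68 = 2 − 1.36 = 0.64.
With uncorrelated errors the cross-covariances are all true-score covariance, so they carry over unchanged; only the diagonal terms shrink to ρᵢσᵢ².
True-score variance = [0.74 + 0.81] − 1.36 = 1.55 − 1.36 = 0.19.
Reliability = 0.19 / 0.64 = 0.297.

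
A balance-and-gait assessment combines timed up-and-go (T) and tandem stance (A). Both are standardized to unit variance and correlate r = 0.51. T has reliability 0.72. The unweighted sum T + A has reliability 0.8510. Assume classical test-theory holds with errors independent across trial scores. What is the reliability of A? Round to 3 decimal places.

0.830

Var(T+A) = 2 + 2·0.51 = 3.020.
True-score variance = ρ_T + ρ_A + 2·0.51, so 0.8510 = (0.72 + ρ_A + 1.02) / 3.020.
ρ_A = 0.8510·3.020 − 0.72 − 1.02 = 0.830.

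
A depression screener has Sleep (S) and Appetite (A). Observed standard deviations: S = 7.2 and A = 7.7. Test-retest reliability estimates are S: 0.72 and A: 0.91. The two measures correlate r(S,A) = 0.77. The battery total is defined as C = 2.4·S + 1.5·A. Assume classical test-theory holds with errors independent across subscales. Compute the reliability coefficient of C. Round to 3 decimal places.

0.871

Var(C) = 2.4²·7.2² + 1.5²·7.7² + 2·[3.6·7.2·7.7·0.77] = 432.001 + 307.359 = 739.36.
Because errors are independent across components, Cov(Tᵢ,Tⱼ) = Cov(Xᵢ,Xⱼ); the off-diagonal part of the true-score variance is the same as above.
True-score variance = [2.4²·7.2²·0.72 + 1.5²·7.7²·0.91] + 307.359 = 336.387 + 307.359 = 643.746.
Reliability = 643.746 / 739.36 = 0.871.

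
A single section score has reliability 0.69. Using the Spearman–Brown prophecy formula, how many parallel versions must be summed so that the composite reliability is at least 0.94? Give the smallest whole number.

k ≥ ρ*(1−ρ₁)/(ρ₁(1−ρ*)) = 0.94·0.31 / (0.69·0.06) = 7.039.
Smallest integer k = 8.

8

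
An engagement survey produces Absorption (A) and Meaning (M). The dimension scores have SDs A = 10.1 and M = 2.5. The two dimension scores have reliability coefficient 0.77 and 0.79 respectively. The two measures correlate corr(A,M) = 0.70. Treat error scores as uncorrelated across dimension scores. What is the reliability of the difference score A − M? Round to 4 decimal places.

Var(A−M) = 10.1² + 2.5² − 2·10.1·2.5·0.70 = 108.26 − 35.35 = 72.91.
Under uncorrelated errors the observed covariances equal the true-score covariances, so only the own-variance terms attenuate.
True-score variance = [10.1²·0.77 + 2.5²·0.79] − 35.35 = 83.4852 − 35.35 = 48.1352.
Reliability = 48.1352 / 72.91 = 0.6602.

0.6602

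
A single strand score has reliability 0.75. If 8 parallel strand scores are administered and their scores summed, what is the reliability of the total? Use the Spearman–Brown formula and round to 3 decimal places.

ρ_k = kρ / (1 + (k−1)ρ) = 8·0.75 / (1 + 7·0.75) = 6.000 / 6.250 = 0.960.

0.960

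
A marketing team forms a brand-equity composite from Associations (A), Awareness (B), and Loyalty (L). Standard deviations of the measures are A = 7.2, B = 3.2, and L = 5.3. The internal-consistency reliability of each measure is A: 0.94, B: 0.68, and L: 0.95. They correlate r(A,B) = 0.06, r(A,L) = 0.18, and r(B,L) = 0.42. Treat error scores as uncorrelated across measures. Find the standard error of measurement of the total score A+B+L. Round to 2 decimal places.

Var(total) = 90.17 + 30.7488 = 120.919.
True-score variance = 82.3783 + 30.7488 = 113.127, so reliability = 0.9356.
Error variance = 120.919 − 113.127 = 7.7917; SEM = √7.7917 = 2.79.

2.79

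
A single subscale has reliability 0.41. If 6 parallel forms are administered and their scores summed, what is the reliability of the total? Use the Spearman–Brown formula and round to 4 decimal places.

ρ_k = kρ / (1 + (k−1)ρ) = 6·0.41 / (1 + 5·0.41) = 2.460 / 3.050 = 0.8066.

0.8066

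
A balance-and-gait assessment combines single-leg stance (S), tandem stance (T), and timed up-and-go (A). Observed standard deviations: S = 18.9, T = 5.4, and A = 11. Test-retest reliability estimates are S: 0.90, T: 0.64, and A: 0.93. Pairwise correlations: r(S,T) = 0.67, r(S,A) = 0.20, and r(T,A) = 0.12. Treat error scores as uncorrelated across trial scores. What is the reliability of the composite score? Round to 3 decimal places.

0.926

Var(S+T+A) = 18.9² + 5.4² + 11² + 2·[18.9·5.4·0.67 + 18.9·11·0.20 + 5.4·11·0.12] = 507.37 + 234.176 = 741.546.
Because errors are independent across components, Cov(Tᵢ,Tⱼ) = Cov(Xᵢ,Xⱼ); the off-diagonal part of the true-score variance is the same as above.
True-score variance = [18.9²·0.90 + 5.4²·0.64 + 11²·0.93] + 234.176 = 452.681 + 234.176 = 686.858.
Reliability = 686.858 / 741.546 = 0.926.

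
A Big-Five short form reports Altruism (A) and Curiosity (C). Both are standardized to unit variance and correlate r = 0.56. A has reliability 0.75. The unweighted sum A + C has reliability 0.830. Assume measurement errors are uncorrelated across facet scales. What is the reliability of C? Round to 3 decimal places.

0.720

Var(A+C) = 2 + 2·0.56 = 3.120.
True-score variance = ρ_A + ρ_C + 2·0.56, so 0.830 = (0.75 + ρ_C + 1.12) / 3.120.
ρ_C = 0.830·3.120 − 0.75 − 1.12 = 0.720.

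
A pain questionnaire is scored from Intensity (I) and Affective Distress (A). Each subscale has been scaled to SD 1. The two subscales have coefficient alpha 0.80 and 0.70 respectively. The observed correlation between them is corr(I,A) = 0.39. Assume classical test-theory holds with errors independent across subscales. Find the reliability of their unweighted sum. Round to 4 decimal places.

0.8201

Var(I+A) = 2 + 2·[0.39] = 2 + 0.78 = 2.78.
Under uncorrelated errors the observed covariances equal the true-score covariances, so only the own-variance terms attenuate.
True-score variance = [0.80 + 0.70] + 0.78 = 1.5 + 0.78 = 2.28.
Reliability = 2.28 / 2.78 = 0.8201.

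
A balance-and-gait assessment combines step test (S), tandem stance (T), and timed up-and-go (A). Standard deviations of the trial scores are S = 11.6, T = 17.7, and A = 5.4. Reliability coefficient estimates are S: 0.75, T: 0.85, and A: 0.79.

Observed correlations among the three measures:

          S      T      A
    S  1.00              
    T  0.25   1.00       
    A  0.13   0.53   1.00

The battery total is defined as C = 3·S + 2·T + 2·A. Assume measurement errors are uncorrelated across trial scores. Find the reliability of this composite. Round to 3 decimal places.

0.861

Var(C) = 3²·11.6² + 2²·17.7² + 2²·5.4² + 2·[6·11.6·17.7·0.25 + 6·11.6·5.4·0.13 + 4·17.7·5.4·0.53] = 2580.84 + 1118.94 = 3699.78.
With uncorrelated errors the cross-covariances are all true-score covariance, so they carry over unchanged; only the diagonal terms shrink to ρᵢσᵢ².
True-score variance = [3²·11.6²·0.75 + 2²·17.7²·0.85 + 2²·5.4²·0.79] + 1118.94 = 2065.61 + 1118.94 = 3184.55.
Reliability = 3184.55 / 3699.78 = 0.861.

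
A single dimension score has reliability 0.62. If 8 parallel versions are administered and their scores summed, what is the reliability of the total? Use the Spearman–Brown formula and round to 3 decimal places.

0.929

ρ_k = kρ / (1 + (k−1)ρ) = 8·0.62 / (1 + 7·0.62) = 4.960 / 5.340 = 0.929.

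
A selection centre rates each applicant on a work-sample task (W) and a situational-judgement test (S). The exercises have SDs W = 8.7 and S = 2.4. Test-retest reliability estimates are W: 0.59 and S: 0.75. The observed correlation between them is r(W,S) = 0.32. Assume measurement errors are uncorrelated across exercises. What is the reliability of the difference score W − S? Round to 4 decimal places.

Var(W−S) = 8.7² + 2.4² − 2·8.7·2.4·0.32 = 81.45 − 13.3632 = 68.0868.
Under uncorrelated errors the observed covariances equal the true-score covariances, so only the own-variance terms attenuate.
True-score variance = [8.7²·0.59 + 2.4²·0.75] − 13.3632 = 48.9771 − 13.3632 = 35.6139.
Reliability = 35.6139 / 68.0868 = 0.5231.

0.5231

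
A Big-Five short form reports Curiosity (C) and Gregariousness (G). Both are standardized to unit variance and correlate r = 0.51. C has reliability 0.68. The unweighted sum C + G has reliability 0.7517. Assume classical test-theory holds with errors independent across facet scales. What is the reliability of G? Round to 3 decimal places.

Var(C+G) = 2 + 2·0.51 = 3.020.
True-score variance = ρ_C + ρ_G + 2·0.51, so 0.7517 = (0.68 + ρ_G + 1.02) / 3.020.
ρ_G = 0.7517·3.020 − 0.68 − 1.02 = 0.570.

0.570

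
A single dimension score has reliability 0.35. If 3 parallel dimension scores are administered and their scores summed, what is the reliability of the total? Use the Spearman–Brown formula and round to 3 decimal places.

0.618

ρ_k = kρ / (1 + (k−1)ρ) = 3·0.35 / (1 + 2·0.35) = 1.050 / 1.700 = 0.618.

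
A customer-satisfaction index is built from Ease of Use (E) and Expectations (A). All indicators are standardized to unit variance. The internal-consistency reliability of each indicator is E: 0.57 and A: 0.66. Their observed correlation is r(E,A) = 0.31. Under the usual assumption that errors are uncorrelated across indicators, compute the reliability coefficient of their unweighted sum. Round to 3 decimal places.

Var(E+A) = 2 + 2·[0.31] = 2 + 0.62 = 2.62.
With uncorrelated errors the cross-covariances are all true-score covariance, so they carry over unchanged; only the diagonal terms shrink to ρᵢσᵢ².
True-score variance = [0.57 + 0.66] + 0.62 = 1.23 + 0.62 = 1.85.
Reliability = 1.85 / 2.62 = 0.706.

0.706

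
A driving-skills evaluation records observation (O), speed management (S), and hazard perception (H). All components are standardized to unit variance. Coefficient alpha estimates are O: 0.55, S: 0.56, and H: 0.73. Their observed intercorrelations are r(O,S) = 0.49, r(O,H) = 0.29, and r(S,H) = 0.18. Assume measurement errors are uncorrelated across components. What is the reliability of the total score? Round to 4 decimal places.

0.7642

Var(O+S+H) = 3 + 2·[0.49 + 0.29 + 0.18] = 3 + 1.92 = 4.92.
Under uncorrelated errors the observed covariances equal the true-score covariances, so only the own-variance terms attenuate.
True-score variance = [0.55 + 0.56 + 0.73] + 1.92 = 1.84 + 1.92 = 3.76.
Reliability = 3.76 / 4.92 = 0.7642.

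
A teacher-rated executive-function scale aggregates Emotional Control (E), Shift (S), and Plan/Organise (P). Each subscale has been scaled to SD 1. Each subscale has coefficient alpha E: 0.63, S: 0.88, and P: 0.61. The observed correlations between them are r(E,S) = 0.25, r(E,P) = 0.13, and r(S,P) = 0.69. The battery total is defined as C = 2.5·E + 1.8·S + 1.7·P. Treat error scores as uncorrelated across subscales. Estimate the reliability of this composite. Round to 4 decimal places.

0.8082

Var(C) = 2.5² + 1.8² + 1.7² + 2·[4.5·0.25 + 4.25·0.13 + 3.06·0.69] = 12.38 + 7.5778 = 19.9578.
Under uncorrelated errors the observed covariances equal the true-score covariances, so only the own-variance terms attenuate.
True-score variance = [2.5²·0.63 + 1.8²·0.88 + 1.7²·0.61] + 7.5778 = 8.5516 + 7.5778 = 16.1294.
Reliability = 16.1294 / 19.9578 = 0.8082.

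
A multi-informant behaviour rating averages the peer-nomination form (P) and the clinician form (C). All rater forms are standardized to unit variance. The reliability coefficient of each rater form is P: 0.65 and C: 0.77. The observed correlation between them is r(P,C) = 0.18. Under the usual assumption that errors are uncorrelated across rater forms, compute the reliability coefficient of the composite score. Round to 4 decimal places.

Var(P+C) = 2 + 2·[0.18] = 2 + 0.36 = 2.36.
Under uncorrelated errors the observed covariances equal the true-score covariances, so only the own-variance terms attenuate.
True-score variance = [0.65 + 0.77] + 0.36 = 1.42 + 0.36 = 1.78.
Reliability = 1.78 / 2.36 = 0.7542.

0.7542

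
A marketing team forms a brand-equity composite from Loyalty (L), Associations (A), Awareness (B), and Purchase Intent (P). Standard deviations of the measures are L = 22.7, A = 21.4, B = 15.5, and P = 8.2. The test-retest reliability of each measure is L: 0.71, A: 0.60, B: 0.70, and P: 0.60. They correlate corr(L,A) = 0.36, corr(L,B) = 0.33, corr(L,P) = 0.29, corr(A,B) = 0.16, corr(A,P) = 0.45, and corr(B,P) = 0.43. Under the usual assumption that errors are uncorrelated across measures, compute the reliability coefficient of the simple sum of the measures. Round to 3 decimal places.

Var(L+A+B+P) = 22.7² + 21.4² + 15.5² + 8.2² + 2·[22.7·21.4·0.36 + 22.7·15.5·0.33 + 22.7·8.2·0.29 + 21.4·15.5·0.16 + 21.4·8.2·0.45 + 15.5·8.2·0.43] = 1280.74 + 1063.33 = 2344.07.
Under uncorrelated errors the observed covariances equal the true-score covariances, so only the own-variance terms attenuate.
True-score variance = [22.7²·0.71 + 21.4²·0.60 + 15.5²·0.70 + 8.2²·0.60] + 1063.33 = 849.151 + 1063.33 = 1912.48.
Reliability = 1912.48 / 2344.07 = 0.816.

0.816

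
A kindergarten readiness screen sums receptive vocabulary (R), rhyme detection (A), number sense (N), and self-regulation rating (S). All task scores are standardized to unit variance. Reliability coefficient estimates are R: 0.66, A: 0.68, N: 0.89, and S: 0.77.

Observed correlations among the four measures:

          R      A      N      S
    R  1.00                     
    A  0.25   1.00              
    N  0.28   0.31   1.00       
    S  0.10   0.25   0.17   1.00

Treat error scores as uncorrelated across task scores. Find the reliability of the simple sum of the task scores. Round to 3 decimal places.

Var(R+A+N+S) = 4 + 2·[0.25 + 0.28 + 0.10 + 0.31 + 0.25 + 0.17] = 4 + 2.72 = 6.72.
Under uncorrelated errors the observed covariances equal the true-score covariances, so only the own-variance terms attenuate.
True-score variance = [0.66 + 0.68 + 0.89 + 0.77] + 2.72 = 3 + 2.72 = 5.72.
Reliability = 5.72 / 6.72 = 0.851.

0.851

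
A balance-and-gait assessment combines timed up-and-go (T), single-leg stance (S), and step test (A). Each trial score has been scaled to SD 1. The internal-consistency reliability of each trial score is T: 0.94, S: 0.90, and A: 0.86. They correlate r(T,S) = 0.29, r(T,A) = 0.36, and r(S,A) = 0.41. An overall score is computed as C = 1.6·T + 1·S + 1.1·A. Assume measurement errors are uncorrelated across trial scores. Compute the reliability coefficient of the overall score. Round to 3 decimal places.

0.946

Var(C) = 1.6² + 1 + 1.1² + 2·[1.6·0.29 + 1.76·0.36 + 1.1·0.41] = 4.77 + 3.0972 = 7.8672.
Because errors are independent across components, Cov(Tᵢ,Tⱼ) = Cov(Xᵢ,Xⱼ); the off-diagonal part of the true-score variance is the same as above.
True-score variance = [1.6²·0.94 + 0.90 + 1.1²·0.86] + 3.0972 = 4.347 + 3.0972 = 7.4442.
Reliability = 7.4442 / 7.8672 = 0.946.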